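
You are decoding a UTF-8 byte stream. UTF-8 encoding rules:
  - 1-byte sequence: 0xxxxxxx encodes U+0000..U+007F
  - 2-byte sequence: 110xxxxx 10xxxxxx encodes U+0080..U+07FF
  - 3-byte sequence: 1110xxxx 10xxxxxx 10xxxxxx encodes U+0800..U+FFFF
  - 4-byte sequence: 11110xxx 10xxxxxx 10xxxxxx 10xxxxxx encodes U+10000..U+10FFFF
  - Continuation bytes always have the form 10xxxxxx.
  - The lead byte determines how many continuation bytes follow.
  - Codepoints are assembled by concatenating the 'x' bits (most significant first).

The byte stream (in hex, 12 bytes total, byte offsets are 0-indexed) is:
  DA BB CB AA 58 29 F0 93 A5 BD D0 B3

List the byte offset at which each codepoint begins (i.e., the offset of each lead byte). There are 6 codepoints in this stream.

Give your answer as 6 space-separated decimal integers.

Answer: 0 2 4 5 6 10

Derivation:
Byte[0]=DA: 2-byte lead, need 1 cont bytes. acc=0x1A
Byte[1]=BB: continuation. acc=(acc<<6)|0x3B=0x6BB
Completed: cp=U+06BB (starts at byte 0)
Byte[2]=CB: 2-byte lead, need 1 cont bytes. acc=0xB
Byte[3]=AA: continuation. acc=(acc<<6)|0x2A=0x2EA
Completed: cp=U+02EA (starts at byte 2)
Byte[4]=58: 1-byte ASCII. cp=U+0058
Byte[5]=29: 1-byte ASCII. cp=U+0029
Byte[6]=F0: 4-byte lead, need 3 cont bytes. acc=0x0
Byte[7]=93: continuation. acc=(acc<<6)|0x13=0x13
Byte[8]=A5: continuation. acc=(acc<<6)|0x25=0x4E5
Byte[9]=BD: continuation. acc=(acc<<6)|0x3D=0x1397D
Completed: cp=U+1397D (starts at byte 6)
Byte[10]=D0: 2-byte lead, need 1 cont bytes. acc=0x10
Byte[11]=B3: continuation. acc=(acc<<6)|0x33=0x433
Completed: cp=U+0433 (starts at byte 10)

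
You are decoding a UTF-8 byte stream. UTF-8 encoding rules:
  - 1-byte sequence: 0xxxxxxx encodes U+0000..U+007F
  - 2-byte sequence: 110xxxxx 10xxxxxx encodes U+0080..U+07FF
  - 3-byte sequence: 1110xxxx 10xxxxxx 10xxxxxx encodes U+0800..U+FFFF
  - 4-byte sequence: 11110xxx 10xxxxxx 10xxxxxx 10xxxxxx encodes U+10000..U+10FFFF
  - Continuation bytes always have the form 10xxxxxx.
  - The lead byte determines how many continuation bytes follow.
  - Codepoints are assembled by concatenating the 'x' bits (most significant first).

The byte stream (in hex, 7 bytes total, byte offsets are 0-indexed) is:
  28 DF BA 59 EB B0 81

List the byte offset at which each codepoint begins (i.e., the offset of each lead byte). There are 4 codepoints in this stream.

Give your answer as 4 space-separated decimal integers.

Byte[0]=28: 1-byte ASCII. cp=U+0028
Byte[1]=DF: 2-byte lead, need 1 cont bytes. acc=0x1F
Byte[2]=BA: continuation. acc=(acc<<6)|0x3A=0x7FA
Completed: cp=U+07FA (starts at byte 1)
Byte[3]=59: 1-byte ASCII. cp=U+0059
Byte[4]=EB: 3-byte lead, need 2 cont bytes. acc=0xB
Byte[5]=B0: continuation. acc=(acc<<6)|0x30=0x2F0
Byte[6]=81: continuation. acc=(acc<<6)|0x01=0xBC01
Completed: cp=U+BC01 (starts at byte 4)

Answer: 0 1 3 4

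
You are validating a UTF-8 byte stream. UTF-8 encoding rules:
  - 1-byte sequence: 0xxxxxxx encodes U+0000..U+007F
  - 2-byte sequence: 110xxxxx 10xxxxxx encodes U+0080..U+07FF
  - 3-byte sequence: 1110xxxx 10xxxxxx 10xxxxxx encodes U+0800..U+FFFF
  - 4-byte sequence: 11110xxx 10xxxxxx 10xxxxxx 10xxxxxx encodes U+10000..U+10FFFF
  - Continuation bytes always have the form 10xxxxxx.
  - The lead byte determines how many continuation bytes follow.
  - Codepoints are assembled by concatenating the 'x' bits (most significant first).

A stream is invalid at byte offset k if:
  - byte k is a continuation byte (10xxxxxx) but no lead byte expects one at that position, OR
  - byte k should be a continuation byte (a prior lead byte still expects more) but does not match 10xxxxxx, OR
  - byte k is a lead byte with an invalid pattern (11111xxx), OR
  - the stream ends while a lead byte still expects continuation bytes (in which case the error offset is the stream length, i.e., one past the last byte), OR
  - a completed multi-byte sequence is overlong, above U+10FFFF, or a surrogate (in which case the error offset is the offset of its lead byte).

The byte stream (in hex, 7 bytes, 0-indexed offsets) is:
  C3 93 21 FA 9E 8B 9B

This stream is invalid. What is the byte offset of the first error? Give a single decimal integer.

Answer: 3

Derivation:
Byte[0]=C3: 2-byte lead, need 1 cont bytes. acc=0x3
Byte[1]=93: continuation. acc=(acc<<6)|0x13=0xD3
Completed: cp=U+00D3 (starts at byte 0)
Byte[2]=21: 1-byte ASCII. cp=U+0021
Byte[3]=FA: INVALID lead byte (not 0xxx/110x/1110/11110)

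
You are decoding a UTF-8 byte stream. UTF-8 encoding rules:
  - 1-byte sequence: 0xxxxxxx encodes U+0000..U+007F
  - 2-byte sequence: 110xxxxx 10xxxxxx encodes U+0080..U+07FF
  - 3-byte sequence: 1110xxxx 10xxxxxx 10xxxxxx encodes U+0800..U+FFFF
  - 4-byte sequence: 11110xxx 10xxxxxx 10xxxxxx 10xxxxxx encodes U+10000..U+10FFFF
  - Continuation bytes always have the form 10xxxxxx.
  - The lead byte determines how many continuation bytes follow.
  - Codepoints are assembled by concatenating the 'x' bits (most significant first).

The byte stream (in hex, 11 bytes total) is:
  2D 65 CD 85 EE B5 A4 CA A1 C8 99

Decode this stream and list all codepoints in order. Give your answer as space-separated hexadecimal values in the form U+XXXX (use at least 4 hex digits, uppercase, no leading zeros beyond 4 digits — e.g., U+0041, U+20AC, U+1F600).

Byte[0]=2D: 1-byte ASCII. cp=U+002D
Byte[1]=65: 1-byte ASCII. cp=U+0065
Byte[2]=CD: 2-byte lead, need 1 cont bytes. acc=0xD
Byte[3]=85: continuation. acc=(acc<<6)|0x05=0x345
Completed: cp=U+0345 (starts at byte 2)
Byte[4]=EE: 3-byte lead, need 2 cont bytes. acc=0xE
Byte[5]=B5: continuation. acc=(acc<<6)|0x35=0x3B5
Byte[6]=A4: continuation. acc=(acc<<6)|0x24=0xED64
Completed: cp=U+ED64 (starts at byte 4)
Byte[7]=CA: 2-byte lead, need 1 cont bytes. acc=0xA
Byte[8]=A1: continuation. acc=(acc<<6)|0x21=0x2A1
Completed: cp=U+02A1 (starts at byte 7)
Byte[9]=C8: 2-byte lead, need 1 cont bytes. acc=0x8
Byte[10]=99: continuation. acc=(acc<<6)|0x19=0x219
Completed: cp=U+0219 (starts at byte 9)

Answer: U+002D U+0065 U+0345 U+ED64 U+02A1 U+0219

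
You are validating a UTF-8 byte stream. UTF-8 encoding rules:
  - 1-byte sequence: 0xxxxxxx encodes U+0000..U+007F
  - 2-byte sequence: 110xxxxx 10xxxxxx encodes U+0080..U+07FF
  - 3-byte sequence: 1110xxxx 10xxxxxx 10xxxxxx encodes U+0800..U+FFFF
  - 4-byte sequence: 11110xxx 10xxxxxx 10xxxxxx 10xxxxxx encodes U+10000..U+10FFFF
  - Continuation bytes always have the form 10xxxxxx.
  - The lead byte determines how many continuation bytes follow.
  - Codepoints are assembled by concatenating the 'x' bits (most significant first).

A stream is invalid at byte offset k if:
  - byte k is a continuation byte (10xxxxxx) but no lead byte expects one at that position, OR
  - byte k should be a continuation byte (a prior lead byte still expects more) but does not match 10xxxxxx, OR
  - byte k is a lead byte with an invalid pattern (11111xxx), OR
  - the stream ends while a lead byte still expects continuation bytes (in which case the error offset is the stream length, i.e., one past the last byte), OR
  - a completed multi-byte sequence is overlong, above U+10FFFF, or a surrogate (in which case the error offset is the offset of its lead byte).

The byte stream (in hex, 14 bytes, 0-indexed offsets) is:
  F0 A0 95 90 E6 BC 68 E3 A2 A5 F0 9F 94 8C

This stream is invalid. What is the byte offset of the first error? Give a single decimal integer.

Byte[0]=F0: 4-byte lead, need 3 cont bytes. acc=0x0
Byte[1]=A0: continuation. acc=(acc<<6)|0x20=0x20
Byte[2]=95: continuation. acc=(acc<<6)|0x15=0x815
Byte[3]=90: continuation. acc=(acc<<6)|0x10=0x20550
Completed: cp=U+20550 (starts at byte 0)
Byte[4]=E6: 3-byte lead, need 2 cont bytes. acc=0x6
Byte[5]=BC: continuation. acc=(acc<<6)|0x3C=0x1BC
Byte[6]=68: expected 10xxxxxx continuation. INVALID

Answer: 6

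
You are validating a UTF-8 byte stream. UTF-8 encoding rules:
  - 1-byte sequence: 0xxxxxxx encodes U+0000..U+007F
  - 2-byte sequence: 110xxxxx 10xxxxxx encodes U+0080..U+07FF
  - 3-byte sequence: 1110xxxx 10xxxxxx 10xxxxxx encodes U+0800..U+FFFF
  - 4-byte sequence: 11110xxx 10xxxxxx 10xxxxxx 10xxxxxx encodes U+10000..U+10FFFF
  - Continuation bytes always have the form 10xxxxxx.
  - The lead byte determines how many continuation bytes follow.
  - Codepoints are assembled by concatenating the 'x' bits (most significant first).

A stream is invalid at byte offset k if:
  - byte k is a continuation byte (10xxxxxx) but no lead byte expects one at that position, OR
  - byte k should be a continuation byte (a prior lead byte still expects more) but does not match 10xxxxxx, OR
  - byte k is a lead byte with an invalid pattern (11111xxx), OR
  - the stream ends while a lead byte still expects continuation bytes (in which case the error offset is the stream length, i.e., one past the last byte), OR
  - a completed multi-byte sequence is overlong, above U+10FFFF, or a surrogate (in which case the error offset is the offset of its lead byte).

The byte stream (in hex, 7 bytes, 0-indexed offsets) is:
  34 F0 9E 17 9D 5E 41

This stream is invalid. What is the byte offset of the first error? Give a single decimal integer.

Byte[0]=34: 1-byte ASCII. cp=U+0034
Byte[1]=F0: 4-byte lead, need 3 cont bytes. acc=0x0
Byte[2]=9E: continuation. acc=(acc<<6)|0x1E=0x1E
Byte[3]=17: expected 10xxxxxx continuation. INVALID

Answer: 3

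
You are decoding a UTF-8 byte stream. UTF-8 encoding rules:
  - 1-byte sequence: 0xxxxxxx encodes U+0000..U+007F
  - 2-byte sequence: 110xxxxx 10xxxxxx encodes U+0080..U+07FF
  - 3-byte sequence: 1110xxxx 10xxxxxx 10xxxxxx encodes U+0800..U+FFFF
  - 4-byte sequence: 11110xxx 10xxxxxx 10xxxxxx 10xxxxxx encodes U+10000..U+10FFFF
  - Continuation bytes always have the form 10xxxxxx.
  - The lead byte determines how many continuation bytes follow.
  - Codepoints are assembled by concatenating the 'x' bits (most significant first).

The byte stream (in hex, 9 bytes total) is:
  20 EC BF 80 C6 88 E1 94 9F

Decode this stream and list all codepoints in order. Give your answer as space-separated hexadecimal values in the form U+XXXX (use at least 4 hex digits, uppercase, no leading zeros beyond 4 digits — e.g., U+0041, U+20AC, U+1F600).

Byte[0]=20: 1-byte ASCII. cp=U+0020
Byte[1]=EC: 3-byte lead, need 2 cont bytes. acc=0xC
Byte[2]=BF: continuation. acc=(acc<<6)|0x3F=0x33F
Byte[3]=80: continuation. acc=(acc<<6)|0x00=0xCFC0
Completed: cp=U+CFC0 (starts at byte 1)
Byte[4]=C6: 2-byte lead, need 1 cont bytes. acc=0x6
Byte[5]=88: continuation. acc=(acc<<6)|0x08=0x188
Completed: cp=U+0188 (starts at byte 4)
Byte[6]=E1: 3-byte lead, need 2 cont bytes. acc=0x1
Byte[7]=94: continuation. acc=(acc<<6)|0x14=0x54
Byte[8]=9F: continuation. acc=(acc<<6)|0x1F=0x151F
Completed: cp=U+151F (starts at byte 6)

Answer: U+0020 U+CFC0 U+0188 U+151F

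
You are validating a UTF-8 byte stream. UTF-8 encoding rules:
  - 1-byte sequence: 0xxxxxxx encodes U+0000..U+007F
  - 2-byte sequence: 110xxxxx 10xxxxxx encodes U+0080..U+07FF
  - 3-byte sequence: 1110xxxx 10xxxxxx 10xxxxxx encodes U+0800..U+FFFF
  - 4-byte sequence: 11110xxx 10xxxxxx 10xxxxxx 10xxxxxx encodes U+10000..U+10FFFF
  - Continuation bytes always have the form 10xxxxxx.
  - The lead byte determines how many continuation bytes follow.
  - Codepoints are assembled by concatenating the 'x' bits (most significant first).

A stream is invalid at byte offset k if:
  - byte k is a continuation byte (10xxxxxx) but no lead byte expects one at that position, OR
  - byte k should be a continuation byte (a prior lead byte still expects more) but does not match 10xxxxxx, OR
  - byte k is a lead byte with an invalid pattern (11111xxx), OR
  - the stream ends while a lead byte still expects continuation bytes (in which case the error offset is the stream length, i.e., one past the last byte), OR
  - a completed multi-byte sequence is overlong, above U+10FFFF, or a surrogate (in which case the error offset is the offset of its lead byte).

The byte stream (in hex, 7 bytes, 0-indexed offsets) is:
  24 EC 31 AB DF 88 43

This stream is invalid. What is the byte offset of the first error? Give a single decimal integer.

Byte[0]=24: 1-byte ASCII. cp=U+0024
Byte[1]=EC: 3-byte lead, need 2 cont bytes. acc=0xC
Byte[2]=31: expected 10xxxxxx continuation. INVALID

Answer: 2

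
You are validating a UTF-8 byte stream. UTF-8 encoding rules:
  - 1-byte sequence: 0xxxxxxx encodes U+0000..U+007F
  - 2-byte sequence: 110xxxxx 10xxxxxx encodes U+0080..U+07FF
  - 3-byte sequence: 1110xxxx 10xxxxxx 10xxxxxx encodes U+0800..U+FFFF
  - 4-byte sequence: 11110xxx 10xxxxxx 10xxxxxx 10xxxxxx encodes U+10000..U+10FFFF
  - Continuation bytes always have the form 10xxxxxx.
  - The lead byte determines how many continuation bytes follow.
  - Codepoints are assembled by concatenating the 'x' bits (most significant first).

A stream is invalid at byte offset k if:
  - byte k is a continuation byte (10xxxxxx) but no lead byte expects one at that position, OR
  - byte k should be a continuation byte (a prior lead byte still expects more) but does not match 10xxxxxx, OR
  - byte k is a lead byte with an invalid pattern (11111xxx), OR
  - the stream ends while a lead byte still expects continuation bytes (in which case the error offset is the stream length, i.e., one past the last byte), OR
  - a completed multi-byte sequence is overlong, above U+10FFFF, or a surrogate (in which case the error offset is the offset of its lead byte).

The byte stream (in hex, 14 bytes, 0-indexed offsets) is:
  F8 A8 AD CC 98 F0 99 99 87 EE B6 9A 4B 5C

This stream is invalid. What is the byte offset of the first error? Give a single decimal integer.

Byte[0]=F8: INVALID lead byte (not 0xxx/110x/1110/11110)

Answer: 0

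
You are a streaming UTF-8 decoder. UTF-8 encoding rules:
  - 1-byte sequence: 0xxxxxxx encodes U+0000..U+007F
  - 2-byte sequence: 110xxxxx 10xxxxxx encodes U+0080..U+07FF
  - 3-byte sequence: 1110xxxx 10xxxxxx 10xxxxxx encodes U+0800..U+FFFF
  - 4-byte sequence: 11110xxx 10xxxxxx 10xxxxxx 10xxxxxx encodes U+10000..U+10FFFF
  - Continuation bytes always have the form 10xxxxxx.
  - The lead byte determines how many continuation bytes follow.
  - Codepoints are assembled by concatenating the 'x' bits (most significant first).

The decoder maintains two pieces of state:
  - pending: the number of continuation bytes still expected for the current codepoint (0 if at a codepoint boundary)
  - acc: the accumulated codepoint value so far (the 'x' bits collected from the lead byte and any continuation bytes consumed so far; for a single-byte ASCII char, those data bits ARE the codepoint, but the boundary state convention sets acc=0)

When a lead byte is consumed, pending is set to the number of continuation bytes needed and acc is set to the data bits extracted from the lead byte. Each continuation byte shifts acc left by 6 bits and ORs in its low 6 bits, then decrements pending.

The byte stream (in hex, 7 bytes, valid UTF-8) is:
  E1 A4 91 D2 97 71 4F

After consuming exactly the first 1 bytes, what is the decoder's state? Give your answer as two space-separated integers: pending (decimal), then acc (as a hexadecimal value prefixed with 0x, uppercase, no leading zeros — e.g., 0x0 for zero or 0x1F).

Answer: 2 0x1

Derivation:
Byte[0]=E1: 3-byte lead. pending=2, acc=0x1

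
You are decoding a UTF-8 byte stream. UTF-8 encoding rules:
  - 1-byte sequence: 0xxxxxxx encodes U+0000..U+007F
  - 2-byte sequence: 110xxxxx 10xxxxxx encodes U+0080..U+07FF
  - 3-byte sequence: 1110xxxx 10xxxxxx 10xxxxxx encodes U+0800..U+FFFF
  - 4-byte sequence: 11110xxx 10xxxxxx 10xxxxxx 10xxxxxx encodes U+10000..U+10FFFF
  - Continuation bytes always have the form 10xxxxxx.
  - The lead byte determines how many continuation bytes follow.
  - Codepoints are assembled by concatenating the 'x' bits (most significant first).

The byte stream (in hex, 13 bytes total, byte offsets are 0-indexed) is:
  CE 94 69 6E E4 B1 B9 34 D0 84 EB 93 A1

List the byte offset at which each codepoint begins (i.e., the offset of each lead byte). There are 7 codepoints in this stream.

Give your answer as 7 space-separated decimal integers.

Byte[0]=CE: 2-byte lead, need 1 cont bytes. acc=0xE
Byte[1]=94: continuation. acc=(acc<<6)|0x14=0x394
Completed: cp=U+0394 (starts at byte 0)
Byte[2]=69: 1-byte ASCII. cp=U+0069
Byte[3]=6E: 1-byte ASCII. cp=U+006E
Byte[4]=E4: 3-byte lead, need 2 cont bytes. acc=0x4
Byte[5]=B1: continuation. acc=(acc<<6)|0x31=0x131
Byte[6]=B9: continuation. acc=(acc<<6)|0x39=0x4C79
Completed: cp=U+4C79 (starts at byte 4)
Byte[7]=34: 1-byte ASCII. cp=U+0034
Byte[8]=D0: 2-byte lead, need 1 cont bytes. acc=0x10
Byte[9]=84: continuation. acc=(acc<<6)|0x04=0x404
Completed: cp=U+0404 (starts at byte 8)
Byte[10]=EB: 3-byte lead, need 2 cont bytes. acc=0xB
Byte[11]=93: continuation. acc=(acc<<6)|0x13=0x2D3
Byte[12]=A1: continuation. acc=(acc<<6)|0x21=0xB4E1
Completed: cp=U+B4E1 (starts at byte 10)

Answer: 0 2 3 4 7 8 10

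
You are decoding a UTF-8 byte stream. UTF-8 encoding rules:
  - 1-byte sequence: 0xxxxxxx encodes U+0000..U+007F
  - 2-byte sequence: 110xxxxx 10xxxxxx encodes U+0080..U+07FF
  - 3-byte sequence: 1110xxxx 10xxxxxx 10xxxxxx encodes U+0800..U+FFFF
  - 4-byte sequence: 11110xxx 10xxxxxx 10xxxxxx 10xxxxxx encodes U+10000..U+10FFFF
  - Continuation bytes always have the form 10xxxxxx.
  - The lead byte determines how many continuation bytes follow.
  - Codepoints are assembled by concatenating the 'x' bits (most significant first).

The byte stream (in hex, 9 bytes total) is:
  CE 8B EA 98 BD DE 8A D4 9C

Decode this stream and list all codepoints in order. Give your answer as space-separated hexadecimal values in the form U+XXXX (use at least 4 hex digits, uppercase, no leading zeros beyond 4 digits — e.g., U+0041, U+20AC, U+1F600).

Answer: U+038B U+A63D U+078A U+051C

Derivation:
Byte[0]=CE: 2-byte lead, need 1 cont bytes. acc=0xE
Byte[1]=8B: continuation. acc=(acc<<6)|0x0B=0x38B
Completed: cp=U+038B (starts at byte 0)
Byte[2]=EA: 3-byte lead, need 2 cont bytes. acc=0xA
Byte[3]=98: continuation. acc=(acc<<6)|0x18=0x298
Byte[4]=BD: continuation. acc=(acc<<6)|0x3D=0xA63D
Completed: cp=U+A63D (starts at byte 2)
Byte[5]=DE: 2-byte lead, need 1 cont bytes. acc=0x1E
Byte[6]=8A: continuation. acc=(acc<<6)|0x0A=0x78A
Completed: cp=U+078A (starts at byte 5)
Byte[7]=D4: 2-byte lead, need 1 cont bytes. acc=0x14
Byte[8]=9C: continuation. acc=(acc<<6)|0x1C=0x51C
Completed: cp=U+051C (starts at byte 7)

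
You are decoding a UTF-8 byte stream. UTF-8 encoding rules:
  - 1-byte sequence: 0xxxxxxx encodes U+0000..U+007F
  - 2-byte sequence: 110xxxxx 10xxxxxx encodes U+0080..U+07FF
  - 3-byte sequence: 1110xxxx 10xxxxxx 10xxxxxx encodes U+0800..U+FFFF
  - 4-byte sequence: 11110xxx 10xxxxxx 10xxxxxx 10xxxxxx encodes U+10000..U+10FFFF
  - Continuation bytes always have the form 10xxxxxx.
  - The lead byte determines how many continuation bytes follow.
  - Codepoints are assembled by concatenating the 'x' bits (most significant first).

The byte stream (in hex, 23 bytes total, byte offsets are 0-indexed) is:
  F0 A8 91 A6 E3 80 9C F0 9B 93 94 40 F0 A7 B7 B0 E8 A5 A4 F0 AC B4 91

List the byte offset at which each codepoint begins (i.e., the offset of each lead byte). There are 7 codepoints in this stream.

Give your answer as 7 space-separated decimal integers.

Answer: 0 4 7 11 12 16 19

Derivation:
Byte[0]=F0: 4-byte lead, need 3 cont bytes. acc=0x0
Byte[1]=A8: continuation. acc=(acc<<6)|0x28=0x28
Byte[2]=91: continuation. acc=(acc<<6)|0x11=0xA11
Byte[3]=A6: continuation. acc=(acc<<6)|0x26=0x28466
Completed: cp=U+28466 (starts at byte 0)
Byte[4]=E3: 3-byte lead, need 2 cont bytes. acc=0x3
Byte[5]=80: continuation. acc=(acc<<6)|0x00=0xC0
Byte[6]=9C: continuation. acc=(acc<<6)|0x1C=0x301C
Completed: cp=U+301C (starts at byte 4)
Byte[7]=F0: 4-byte lead, need 3 cont bytes. acc=0x0
Byte[8]=9B: continuation. acc=(acc<<6)|0x1B=0x1B
Byte[9]=93: continuation. acc=(acc<<6)|0x13=0x6D3
Byte[10]=94: continuation. acc=(acc<<6)|0x14=0x1B4D4
Completed: cp=U+1B4D4 (starts at byte 7)
Byte[11]=40: 1-byte ASCII. cp=U+0040
Byte[12]=F0: 4-byte lead, need 3 cont bytes. acc=0x0
Byte[13]=A7: continuation. acc=(acc<<6)|0x27=0x27
Byte[14]=B7: continuation. acc=(acc<<6)|0x37=0x9F7
Byte[15]=B0: continuation. acc=(acc<<6)|0x30=0x27DF0
Completed: cp=U+27DF0 (starts at byte 12)
Byte[16]=E8: 3-byte lead, need 2 cont bytes. acc=0x8
Byte[17]=A5: continuation. acc=(acc<<6)|0x25=0x225
Byte[18]=A4: continuation. acc=(acc<<6)|0x24=0x8964
Completed: cp=U+8964 (starts at byte 16)
Byte[19]=F0: 4-byte lead, need 3 cont bytes. acc=0x0
Byte[20]=AC: continuation. acc=(acc<<6)|0x2C=0x2C
Byte[21]=B4: continuation. acc=(acc<<6)|0x34=0xB34
Byte[22]=91: continuation. acc=(acc<<6)|0x11=0x2CD11
Completed: cp=U+2CD11 (starts at byte 19)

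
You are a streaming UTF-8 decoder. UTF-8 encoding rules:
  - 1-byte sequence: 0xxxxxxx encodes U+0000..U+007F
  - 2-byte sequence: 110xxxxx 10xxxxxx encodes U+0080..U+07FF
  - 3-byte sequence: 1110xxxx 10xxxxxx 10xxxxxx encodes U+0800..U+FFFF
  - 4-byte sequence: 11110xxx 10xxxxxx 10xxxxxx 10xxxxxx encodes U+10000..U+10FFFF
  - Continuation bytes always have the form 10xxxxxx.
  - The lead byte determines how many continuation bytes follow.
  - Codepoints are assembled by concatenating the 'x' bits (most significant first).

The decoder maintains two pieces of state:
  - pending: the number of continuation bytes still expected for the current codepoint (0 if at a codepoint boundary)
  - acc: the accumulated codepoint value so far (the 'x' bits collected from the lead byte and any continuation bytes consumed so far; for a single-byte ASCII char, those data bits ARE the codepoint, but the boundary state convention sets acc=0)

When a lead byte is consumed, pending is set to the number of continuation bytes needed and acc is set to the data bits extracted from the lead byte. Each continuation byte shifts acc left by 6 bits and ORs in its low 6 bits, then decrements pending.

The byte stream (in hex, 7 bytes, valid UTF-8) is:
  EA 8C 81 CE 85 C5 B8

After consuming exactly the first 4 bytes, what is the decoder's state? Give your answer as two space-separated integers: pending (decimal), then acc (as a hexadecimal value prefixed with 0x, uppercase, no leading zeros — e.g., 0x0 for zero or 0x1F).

Byte[0]=EA: 3-byte lead. pending=2, acc=0xA
Byte[1]=8C: continuation. acc=(acc<<6)|0x0C=0x28C, pending=1
Byte[2]=81: continuation. acc=(acc<<6)|0x01=0xA301, pending=0
Byte[3]=CE: 2-byte lead. pending=1, acc=0xE

Answer: 1 0xE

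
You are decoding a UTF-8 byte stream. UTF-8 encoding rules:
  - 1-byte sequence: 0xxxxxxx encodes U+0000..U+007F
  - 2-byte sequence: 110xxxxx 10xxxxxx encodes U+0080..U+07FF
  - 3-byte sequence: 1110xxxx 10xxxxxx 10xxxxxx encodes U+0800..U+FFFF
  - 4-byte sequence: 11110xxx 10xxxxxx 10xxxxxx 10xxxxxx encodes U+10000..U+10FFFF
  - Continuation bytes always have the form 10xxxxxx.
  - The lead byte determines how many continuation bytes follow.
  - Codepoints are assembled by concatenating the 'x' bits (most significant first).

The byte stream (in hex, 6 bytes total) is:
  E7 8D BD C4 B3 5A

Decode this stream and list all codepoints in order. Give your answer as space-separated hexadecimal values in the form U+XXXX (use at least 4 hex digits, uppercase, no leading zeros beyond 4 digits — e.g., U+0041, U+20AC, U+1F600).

Answer: U+737D U+0133 U+005A

Derivation:
Byte[0]=E7: 3-byte lead, need 2 cont bytes. acc=0x7
Byte[1]=8D: continuation. acc=(acc<<6)|0x0D=0x1CD
Byte[2]=BD: continuation. acc=(acc<<6)|0x3D=0x737D
Completed: cp=U+737D (starts at byte 0)
Byte[3]=C4: 2-byte lead, need 1 cont bytes. acc=0x4
Byte[4]=B3: continuation. acc=(acc<<6)|0x33=0x133
Completed: cp=U+0133 (starts at byte 3)
Byte[5]=5A: 1-byte ASCII. cp=U+005A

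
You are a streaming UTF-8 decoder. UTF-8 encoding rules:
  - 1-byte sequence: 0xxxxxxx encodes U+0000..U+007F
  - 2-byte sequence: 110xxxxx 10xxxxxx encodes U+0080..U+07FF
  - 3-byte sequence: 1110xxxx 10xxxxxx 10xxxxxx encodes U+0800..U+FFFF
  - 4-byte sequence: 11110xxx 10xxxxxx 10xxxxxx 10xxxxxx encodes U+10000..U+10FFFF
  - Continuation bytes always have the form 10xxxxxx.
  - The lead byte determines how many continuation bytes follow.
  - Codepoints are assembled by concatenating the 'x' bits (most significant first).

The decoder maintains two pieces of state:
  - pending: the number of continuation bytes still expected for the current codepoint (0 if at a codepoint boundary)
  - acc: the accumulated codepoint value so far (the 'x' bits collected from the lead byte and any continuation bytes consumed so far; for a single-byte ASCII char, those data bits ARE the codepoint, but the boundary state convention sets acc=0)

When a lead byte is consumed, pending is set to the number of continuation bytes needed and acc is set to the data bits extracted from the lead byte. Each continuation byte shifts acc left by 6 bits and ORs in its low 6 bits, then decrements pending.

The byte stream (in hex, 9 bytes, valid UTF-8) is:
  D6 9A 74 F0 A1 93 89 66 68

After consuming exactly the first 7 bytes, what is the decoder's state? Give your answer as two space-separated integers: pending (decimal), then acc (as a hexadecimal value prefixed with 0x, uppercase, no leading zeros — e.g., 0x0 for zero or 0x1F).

Byte[0]=D6: 2-byte lead. pending=1, acc=0x16
Byte[1]=9A: continuation. acc=(acc<<6)|0x1A=0x59A, pending=0
Byte[2]=74: 1-byte. pending=0, acc=0x0
Byte[3]=F0: 4-byte lead. pending=3, acc=0x0
Byte[4]=A1: continuation. acc=(acc<<6)|0x21=0x21, pending=2
Byte[5]=93: continuation. acc=(acc<<6)|0x13=0x853, pending=1
Byte[6]=89: continuation. acc=(acc<<6)|0x09=0x214C9, pending=0

Answer: 0 0x214C9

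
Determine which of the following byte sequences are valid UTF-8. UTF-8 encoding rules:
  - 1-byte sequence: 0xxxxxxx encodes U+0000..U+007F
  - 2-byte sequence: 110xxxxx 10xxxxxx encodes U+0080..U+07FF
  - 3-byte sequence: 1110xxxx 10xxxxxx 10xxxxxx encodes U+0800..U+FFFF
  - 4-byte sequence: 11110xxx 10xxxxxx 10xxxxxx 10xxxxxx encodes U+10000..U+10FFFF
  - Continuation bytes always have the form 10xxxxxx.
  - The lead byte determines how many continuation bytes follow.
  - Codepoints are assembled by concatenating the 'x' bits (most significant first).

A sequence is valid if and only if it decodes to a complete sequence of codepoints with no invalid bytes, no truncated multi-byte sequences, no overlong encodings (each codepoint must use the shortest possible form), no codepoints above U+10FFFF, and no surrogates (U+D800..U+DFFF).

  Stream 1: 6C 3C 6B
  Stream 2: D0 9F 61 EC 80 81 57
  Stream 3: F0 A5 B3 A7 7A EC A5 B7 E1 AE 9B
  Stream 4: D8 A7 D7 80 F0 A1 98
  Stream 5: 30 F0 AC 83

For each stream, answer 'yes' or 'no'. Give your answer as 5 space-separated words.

Answer: yes yes yes no no

Derivation:
Stream 1: decodes cleanly. VALID
Stream 2: decodes cleanly. VALID
Stream 3: decodes cleanly. VALID
Stream 4: error at byte offset 7. INVALID
Stream 5: error at byte offset 4. INVALID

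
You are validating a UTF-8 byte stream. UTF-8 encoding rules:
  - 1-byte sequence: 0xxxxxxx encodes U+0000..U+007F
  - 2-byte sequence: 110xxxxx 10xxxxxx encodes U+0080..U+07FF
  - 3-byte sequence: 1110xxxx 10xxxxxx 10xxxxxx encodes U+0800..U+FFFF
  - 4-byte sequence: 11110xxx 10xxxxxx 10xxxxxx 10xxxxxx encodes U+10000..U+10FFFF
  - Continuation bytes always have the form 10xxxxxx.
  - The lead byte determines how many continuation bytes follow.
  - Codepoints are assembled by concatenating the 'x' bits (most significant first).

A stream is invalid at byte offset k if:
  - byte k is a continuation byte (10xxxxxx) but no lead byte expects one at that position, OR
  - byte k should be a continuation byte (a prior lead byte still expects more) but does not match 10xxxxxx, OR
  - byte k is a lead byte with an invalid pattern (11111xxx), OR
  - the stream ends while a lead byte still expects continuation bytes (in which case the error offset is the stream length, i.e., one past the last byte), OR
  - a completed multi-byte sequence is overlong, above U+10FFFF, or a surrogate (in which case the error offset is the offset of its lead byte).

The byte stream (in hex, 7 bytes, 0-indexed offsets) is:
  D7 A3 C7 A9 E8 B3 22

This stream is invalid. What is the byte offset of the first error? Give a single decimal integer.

Answer: 6

Derivation:
Byte[0]=D7: 2-byte lead, need 1 cont bytes. acc=0x17
Byte[1]=A3: continuation. acc=(acc<<6)|0x23=0x5E3
Completed: cp=U+05E3 (starts at byte 0)
Byte[2]=C7: 2-byte lead, need 1 cont bytes. acc=0x7
Byte[3]=A9: continuation. acc=(acc<<6)|0x29=0x1E9
Completed: cp=U+01E9 (starts at byte 2)
Byte[4]=E8: 3-byte lead, need 2 cont bytes. acc=0x8
Byte[5]=B3: continuation. acc=(acc<<6)|0x33=0x233
Byte[6]=22: expected 10xxxxxx continuation. INVALID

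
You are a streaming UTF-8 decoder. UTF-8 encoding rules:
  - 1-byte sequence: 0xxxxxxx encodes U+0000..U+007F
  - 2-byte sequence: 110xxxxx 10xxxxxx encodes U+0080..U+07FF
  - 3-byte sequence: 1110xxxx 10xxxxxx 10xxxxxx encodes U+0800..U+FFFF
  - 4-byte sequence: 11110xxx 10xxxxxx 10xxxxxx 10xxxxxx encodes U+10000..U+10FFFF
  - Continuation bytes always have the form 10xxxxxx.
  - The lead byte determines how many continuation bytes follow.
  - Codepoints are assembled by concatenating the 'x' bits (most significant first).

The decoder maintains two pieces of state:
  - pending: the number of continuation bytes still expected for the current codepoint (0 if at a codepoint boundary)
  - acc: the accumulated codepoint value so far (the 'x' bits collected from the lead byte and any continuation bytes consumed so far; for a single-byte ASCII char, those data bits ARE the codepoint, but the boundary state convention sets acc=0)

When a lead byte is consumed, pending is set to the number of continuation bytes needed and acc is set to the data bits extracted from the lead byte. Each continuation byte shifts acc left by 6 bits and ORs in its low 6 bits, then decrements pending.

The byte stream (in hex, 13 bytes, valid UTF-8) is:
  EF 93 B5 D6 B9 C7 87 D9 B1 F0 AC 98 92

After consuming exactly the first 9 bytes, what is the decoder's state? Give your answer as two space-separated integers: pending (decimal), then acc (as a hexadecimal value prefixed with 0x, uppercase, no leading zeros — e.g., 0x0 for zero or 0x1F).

Answer: 0 0x671

Derivation:
Byte[0]=EF: 3-byte lead. pending=2, acc=0xF
Byte[1]=93: continuation. acc=(acc<<6)|0x13=0x3D3, pending=1
Byte[2]=B5: continuation. acc=(acc<<6)|0x35=0xF4F5, pending=0
Byte[3]=D6: 2-byte lead. pending=1, acc=0x16
Byte[4]=B9: continuation. acc=(acc<<6)|0x39=0x5B9, pending=0
Byte[5]=C7: 2-byte lead. pending=1, acc=0x7
Byte[6]=87: continuation. acc=(acc<<6)|0x07=0x1C7, pending=0
Byte[7]=D9: 2-byte lead. pending=1, acc=0x19
Byte[8]=B1: continuation. acc=(acc<<6)|0x31=0x671, pending=0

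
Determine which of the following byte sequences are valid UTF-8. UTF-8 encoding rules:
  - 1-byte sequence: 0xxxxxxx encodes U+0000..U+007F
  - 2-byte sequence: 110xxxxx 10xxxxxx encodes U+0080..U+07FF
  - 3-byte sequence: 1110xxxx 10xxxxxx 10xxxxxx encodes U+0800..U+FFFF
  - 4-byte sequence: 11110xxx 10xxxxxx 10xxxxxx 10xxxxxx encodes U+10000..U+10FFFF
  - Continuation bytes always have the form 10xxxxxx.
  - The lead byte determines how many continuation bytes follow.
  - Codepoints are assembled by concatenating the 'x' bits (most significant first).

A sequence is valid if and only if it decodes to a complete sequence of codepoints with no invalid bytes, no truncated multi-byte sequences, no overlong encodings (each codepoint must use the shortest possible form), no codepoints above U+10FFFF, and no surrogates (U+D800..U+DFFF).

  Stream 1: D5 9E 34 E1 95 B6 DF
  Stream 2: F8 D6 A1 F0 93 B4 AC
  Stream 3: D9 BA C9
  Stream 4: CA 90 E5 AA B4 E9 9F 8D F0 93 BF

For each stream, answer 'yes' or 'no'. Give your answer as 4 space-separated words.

Stream 1: error at byte offset 7. INVALID
Stream 2: error at byte offset 0. INVALID
Stream 3: error at byte offset 3. INVALID
Stream 4: error at byte offset 11. INVALID

Answer: no no no no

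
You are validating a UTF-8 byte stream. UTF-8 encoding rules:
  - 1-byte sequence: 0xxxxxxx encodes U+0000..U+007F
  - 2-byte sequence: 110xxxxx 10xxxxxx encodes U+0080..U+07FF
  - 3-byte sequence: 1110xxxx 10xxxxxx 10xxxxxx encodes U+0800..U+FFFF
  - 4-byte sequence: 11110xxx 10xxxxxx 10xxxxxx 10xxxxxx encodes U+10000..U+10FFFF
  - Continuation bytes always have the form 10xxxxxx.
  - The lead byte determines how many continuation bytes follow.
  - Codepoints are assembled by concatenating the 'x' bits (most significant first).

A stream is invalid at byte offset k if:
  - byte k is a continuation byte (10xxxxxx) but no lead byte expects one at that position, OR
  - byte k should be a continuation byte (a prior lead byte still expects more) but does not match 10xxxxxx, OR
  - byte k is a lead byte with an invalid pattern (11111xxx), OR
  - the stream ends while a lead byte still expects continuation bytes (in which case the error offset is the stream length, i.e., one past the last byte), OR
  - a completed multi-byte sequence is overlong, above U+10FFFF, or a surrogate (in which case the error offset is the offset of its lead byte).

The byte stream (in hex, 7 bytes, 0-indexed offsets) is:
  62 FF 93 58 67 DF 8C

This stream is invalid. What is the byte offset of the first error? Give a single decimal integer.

Byte[0]=62: 1-byte ASCII. cp=U+0062
Byte[1]=FF: INVALID lead byte (not 0xxx/110x/1110/11110)

Answer: 1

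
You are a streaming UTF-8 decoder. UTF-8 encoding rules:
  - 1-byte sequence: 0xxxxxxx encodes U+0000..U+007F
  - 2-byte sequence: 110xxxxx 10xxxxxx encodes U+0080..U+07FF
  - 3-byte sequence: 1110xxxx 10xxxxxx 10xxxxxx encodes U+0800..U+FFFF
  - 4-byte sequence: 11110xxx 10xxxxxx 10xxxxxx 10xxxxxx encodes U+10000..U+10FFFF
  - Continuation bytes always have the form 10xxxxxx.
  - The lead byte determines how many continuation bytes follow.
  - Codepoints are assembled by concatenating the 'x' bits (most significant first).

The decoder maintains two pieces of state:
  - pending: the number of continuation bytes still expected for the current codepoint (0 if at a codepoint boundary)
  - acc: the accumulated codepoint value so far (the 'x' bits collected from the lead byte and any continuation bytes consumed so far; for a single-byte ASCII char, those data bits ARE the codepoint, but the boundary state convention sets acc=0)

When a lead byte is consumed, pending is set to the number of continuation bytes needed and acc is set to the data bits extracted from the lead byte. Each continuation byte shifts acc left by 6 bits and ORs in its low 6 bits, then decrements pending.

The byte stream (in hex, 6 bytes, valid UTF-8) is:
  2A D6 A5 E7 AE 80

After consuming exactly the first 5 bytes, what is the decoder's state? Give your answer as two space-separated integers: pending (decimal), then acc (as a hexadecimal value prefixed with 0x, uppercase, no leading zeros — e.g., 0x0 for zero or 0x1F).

Answer: 1 0x1EE

Derivation:
Byte[0]=2A: 1-byte. pending=0, acc=0x0
Byte[1]=D6: 2-byte lead. pending=1, acc=0x16
Byte[2]=A5: continuation. acc=(acc<<6)|0x25=0x5A5, pending=0
Byte[3]=E7: 3-byte lead. pending=2, acc=0x7
Byte[4]=AE: continuation. acc=(acc<<6)|0x2E=0x1EE, pending=1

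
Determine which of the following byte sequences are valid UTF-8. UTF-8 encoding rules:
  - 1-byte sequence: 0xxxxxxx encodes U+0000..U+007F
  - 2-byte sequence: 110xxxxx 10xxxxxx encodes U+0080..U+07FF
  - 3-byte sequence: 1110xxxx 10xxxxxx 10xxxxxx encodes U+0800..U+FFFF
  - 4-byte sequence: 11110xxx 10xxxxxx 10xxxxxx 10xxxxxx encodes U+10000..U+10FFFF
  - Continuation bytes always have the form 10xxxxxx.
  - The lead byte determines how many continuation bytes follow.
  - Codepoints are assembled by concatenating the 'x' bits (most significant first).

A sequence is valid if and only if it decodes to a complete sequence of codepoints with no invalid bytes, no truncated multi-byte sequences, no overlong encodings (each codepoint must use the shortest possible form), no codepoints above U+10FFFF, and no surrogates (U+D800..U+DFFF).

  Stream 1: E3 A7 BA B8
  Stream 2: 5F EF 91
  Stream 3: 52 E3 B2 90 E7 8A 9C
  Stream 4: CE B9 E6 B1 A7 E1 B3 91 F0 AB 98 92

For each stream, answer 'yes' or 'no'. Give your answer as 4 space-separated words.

Stream 1: error at byte offset 3. INVALID
Stream 2: error at byte offset 3. INVALID
Stream 3: decodes cleanly. VALID
Stream 4: decodes cleanly. VALID

Answer: no no yes yes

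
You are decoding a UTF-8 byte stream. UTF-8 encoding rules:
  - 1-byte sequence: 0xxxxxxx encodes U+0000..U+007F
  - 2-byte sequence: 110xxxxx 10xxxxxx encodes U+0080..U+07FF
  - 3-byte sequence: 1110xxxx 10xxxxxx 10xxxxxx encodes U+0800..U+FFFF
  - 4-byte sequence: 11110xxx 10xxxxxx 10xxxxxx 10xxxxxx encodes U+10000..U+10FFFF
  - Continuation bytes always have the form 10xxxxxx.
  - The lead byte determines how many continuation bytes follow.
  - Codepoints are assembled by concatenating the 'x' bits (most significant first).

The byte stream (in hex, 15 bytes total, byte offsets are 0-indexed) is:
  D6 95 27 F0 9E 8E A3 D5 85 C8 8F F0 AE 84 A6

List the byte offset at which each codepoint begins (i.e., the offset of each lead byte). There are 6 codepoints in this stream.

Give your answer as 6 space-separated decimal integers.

Answer: 0 2 3 7 9 11

Derivation:
Byte[0]=D6: 2-byte lead, need 1 cont bytes. acc=0x16
Byte[1]=95: continuation. acc=(acc<<6)|0x15=0x595
Completed: cp=U+0595 (starts at byte 0)
Byte[2]=27: 1-byte ASCII. cp=U+0027
Byte[3]=F0: 4-byte lead, need 3 cont bytes. acc=0x0
Byte[4]=9E: continuation. acc=(acc<<6)|0x1E=0x1E
Byte[5]=8E: continuation. acc=(acc<<6)|0x0E=0x78E
Byte[6]=A3: continuation. acc=(acc<<6)|0x23=0x1E3A3
Completed: cp=U+1E3A3 (starts at byte 3)
Byte[7]=D5: 2-byte lead, need 1 cont bytes. acc=0x15
Byte[8]=85: continuation. acc=(acc<<6)|0x05=0x545
Completed: cp=U+0545 (starts at byte 7)
Byte[9]=C8: 2-byte lead, need 1 cont bytes. acc=0x8
Byte[10]=8F: continuation. acc=(acc<<6)|0x0F=0x20F
Completed: cp=U+020F (starts at byte 9)
Byte[11]=F0: 4-byte lead, need 3 cont bytes. acc=0x0
Byte[12]=AE: continuation. acc=(acc<<6)|0x2E=0x2E
Byte[13]=84: continuation. acc=(acc<<6)|0x04=0xB84
Byte[14]=A6: continuation. acc=(acc<<6)|0x26=0x2E126
Completed: cp=U+2E126 (starts at byte 11)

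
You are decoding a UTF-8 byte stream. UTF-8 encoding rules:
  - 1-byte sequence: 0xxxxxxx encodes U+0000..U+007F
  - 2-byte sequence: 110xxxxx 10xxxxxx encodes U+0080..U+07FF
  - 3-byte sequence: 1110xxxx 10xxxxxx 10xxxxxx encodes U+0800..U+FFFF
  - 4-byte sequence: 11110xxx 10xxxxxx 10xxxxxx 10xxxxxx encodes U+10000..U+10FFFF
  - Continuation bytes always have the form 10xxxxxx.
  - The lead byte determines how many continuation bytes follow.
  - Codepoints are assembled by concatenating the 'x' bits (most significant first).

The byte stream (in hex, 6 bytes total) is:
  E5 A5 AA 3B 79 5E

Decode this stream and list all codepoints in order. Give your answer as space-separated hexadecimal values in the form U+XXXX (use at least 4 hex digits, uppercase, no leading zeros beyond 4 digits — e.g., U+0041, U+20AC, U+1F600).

Answer: U+596A U+003B U+0079 U+005E

Derivation:
Byte[0]=E5: 3-byte lead, need 2 cont bytes. acc=0x5
Byte[1]=A5: continuation. acc=(acc<<6)|0x25=0x165
Byte[2]=AA: continuation. acc=(acc<<6)|0x2A=0x596A
Completed: cp=U+596A (starts at byte 0)
Byte[3]=3B: 1-byte ASCII. cp=U+003B
Byte[4]=79: 1-byte ASCII. cp=U+0079
Byte[5]=5E: 1-byte ASCII. cp=U+005E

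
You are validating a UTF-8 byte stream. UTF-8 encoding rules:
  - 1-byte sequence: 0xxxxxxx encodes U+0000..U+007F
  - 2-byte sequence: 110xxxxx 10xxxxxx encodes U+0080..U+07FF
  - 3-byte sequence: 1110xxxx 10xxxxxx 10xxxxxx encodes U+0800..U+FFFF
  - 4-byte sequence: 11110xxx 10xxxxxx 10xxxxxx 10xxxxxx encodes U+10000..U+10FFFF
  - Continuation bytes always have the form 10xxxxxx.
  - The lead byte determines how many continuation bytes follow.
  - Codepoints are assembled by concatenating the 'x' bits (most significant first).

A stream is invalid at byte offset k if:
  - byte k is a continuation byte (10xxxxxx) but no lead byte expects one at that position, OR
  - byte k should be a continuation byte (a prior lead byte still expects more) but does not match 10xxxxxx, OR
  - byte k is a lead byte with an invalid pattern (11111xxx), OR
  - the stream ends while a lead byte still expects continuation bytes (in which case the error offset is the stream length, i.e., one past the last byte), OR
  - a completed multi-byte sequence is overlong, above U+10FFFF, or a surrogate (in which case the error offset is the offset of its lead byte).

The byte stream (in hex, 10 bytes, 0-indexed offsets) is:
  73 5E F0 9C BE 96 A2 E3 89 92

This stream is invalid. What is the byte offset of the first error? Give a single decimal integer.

Byte[0]=73: 1-byte ASCII. cp=U+0073
Byte[1]=5E: 1-byte ASCII. cp=U+005E
Byte[2]=F0: 4-byte lead, need 3 cont bytes. acc=0x0
Byte[3]=9C: continuation. acc=(acc<<6)|0x1C=0x1C
Byte[4]=BE: continuation. acc=(acc<<6)|0x3E=0x73E
Byte[5]=96: continuation. acc=(acc<<6)|0x16=0x1CF96
Completed: cp=U+1CF96 (starts at byte 2)
Byte[6]=A2: INVALID lead byte (not 0xxx/110x/1110/11110)

Answer: 6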